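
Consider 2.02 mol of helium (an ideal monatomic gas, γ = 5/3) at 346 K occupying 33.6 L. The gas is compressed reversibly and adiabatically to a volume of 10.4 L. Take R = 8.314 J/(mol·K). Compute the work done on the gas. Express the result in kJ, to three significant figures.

W ≈ 10.3 kJ

Adiabatic: TV^(γ−1) = const with γ = 5/3.
T₂ = T₁ (V₁/V₂)^(γ−1) = 346 × (33.6/10.4)^0.667 = 346 × 2.185 = 756.2 K.
W_by = nCᵥ(T₁ − T₂) = (2.02)(12.47)(346 − 756.2) = -10332 J.
Work on gas = −W_by = 10332 J.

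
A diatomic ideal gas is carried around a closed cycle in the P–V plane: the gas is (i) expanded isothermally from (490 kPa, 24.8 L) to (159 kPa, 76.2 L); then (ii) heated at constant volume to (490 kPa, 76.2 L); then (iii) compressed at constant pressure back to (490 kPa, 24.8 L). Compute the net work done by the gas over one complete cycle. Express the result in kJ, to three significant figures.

W_net ≈ -11.5 kJ

Leg (i): W = PᵢVᵢ ln(V_f/Vᵢ) = (12152) ln(76.2/24.8) = 13641 J.
Leg (ii): W = 0.
Leg (iii): W = PΔV = (490)(24.8 − 76.2) = -25186 J.
W_net = 13641 − 25186 = -11545 J.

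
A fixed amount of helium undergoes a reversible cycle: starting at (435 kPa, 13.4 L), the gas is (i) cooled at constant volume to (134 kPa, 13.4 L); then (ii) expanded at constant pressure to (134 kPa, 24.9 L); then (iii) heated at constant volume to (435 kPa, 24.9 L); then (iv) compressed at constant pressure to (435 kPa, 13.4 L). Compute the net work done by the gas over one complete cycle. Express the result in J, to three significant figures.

W_net ≈ -3460 J

Constant-volume legs do no work.
W(ii) = (134)(24.9 − 13.4) = 1541 J; W(iv) = (435)(13.4 − 24.9) = -5002 J.
W_net = 1541 − 5002 = -3461 J (the counter-clockwise enclosed area).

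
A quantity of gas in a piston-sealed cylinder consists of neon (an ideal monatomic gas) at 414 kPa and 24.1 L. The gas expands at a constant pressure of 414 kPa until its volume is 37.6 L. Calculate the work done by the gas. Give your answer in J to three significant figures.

W ≈ 5590 J

Isobaric: W = P ΔV.
W = (414 kPa)(37.6 − 24.1 L) = (414)(13.5) = 5589 J.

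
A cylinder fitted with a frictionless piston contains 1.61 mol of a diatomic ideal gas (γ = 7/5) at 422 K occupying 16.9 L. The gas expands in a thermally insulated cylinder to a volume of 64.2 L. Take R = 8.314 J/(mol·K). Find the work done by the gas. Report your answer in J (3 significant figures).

W ≈ 5840 J

Adiabatic: TV^(γ−1) = const with γ = 7/5.
T₂ = T₁ (V₁/V₂)^(γ−1) = 422 × (16.9/64.2)^0.4 = 422 × 0.5863 = 247.4 K.
W_by = nCᵥ(T₁ − T₂) = (1.61)(20.79)(422 − 247.4) = 5842 J.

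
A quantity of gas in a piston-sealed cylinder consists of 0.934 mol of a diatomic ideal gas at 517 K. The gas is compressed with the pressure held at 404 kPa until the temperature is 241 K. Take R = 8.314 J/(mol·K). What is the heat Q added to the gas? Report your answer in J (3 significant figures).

Q ≈ -7500 J

Isobaric: W = nRΔT = (0.934)(8.314)(-276) = -2143 J.
ΔU = nCᵥΔT with Cᵥ = 5R/2: ΔU = (0.934)(20.79)(-276) = -5358 J.
Q = ΔU + W = -5358 − 2143 = -7501 J.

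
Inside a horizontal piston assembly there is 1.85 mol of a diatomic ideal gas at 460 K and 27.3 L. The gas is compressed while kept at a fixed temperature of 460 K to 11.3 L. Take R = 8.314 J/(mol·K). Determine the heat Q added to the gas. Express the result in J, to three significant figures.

Q ≈ -6240 J

Isothermal ⇒ ΔU = 0, so Q = W = nRT ln(V₂/V₁).
Q = (1.85)(8.314)(460) ln(11.3/27.3) = 7075 × -0.8821 = -6241 J.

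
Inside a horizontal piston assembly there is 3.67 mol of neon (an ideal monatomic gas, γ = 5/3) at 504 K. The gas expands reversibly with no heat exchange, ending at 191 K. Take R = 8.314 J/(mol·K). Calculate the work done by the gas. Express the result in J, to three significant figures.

W ≈ 14300 J

Adiabatic ⇒ Q = 0, so W_by = −ΔU = nCᵥ(T₁ − T₂).
Cᵥ = 3R/2 = 12.47 J/(mol·K).
W = (3.67)(12.47)(504 − 191) = 14326 J.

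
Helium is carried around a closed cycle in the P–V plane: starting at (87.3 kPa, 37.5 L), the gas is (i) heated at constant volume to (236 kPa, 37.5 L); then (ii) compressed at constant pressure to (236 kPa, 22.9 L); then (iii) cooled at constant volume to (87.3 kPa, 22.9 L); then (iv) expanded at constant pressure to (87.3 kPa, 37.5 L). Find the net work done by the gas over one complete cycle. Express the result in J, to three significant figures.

W_net ≈ -2170 J

Constant-volume legs do no work.
W(ii) = (236)(22.9 − 37.5) = -3446 J; W(iv) = (87.3)(37.5 − 22.9) = 1275 J.
W_net = -3446 + 1275 = -2171 J (the counter-clockwise enclosed area).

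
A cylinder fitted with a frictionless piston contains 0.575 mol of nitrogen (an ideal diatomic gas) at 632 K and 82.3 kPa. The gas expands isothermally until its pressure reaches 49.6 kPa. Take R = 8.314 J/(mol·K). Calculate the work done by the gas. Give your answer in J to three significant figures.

W ≈ 1530 J

Isothermal process: W = nRT ln(V₂/V₁) = nRT ln(P₁/P₂).
W = (0.575)(8.314)(632) × ln(82.3/49.6)
  = 3021 × ln(1.659) = 3021 × 0.5064
W_by_gas = 1530 J.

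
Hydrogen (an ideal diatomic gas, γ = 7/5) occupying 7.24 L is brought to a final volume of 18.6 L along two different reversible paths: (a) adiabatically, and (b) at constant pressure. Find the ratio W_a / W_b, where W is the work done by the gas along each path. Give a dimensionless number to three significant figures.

W_a / W_b ≈ 0.501

Path (a) adiabatic: W = P₁V₁(1 − (V₁/V₂)^(γ−1))/(γ−1) → W_a/(P₁V₁) = 0.7859.
Path (b) isobaric: W = P₁(V₂ − V₁) → W_b/(P₁V₁) = 1.569.
W_a / W_b = 0.7859 / 1.569 = 0.5009.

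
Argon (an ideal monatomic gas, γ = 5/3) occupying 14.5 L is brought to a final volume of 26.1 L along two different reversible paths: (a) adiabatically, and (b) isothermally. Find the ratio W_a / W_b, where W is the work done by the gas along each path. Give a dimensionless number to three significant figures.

Path (a) adiabatic: W = P₁V₁(1 − (V₁/V₂)^(γ−1))/(γ−1) → W_a/(P₁V₁) = 0.4863.
Path (b) isothermal: W = P₁V₁ ln(V₂/V₁) → W_b/(P₁V₁) = 0.5878.
W_a / W_b = 0.4863 / 0.5878 = 0.8273.

W_a / W_b ≈ 0.827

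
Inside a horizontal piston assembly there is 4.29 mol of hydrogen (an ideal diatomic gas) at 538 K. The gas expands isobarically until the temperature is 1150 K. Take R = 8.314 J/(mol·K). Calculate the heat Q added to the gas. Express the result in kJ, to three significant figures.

Q ≈ 76.4 kJ

Isobaric: W = nRΔT = (4.29)(8.314)(612) = 21828 J.
ΔU = nCᵥΔT with Cᵥ = 5R/2: ΔU = (4.29)(20.79)(612) = 54571 J.
Q = ΔU + W = 54571 + 21828 = 76399 J.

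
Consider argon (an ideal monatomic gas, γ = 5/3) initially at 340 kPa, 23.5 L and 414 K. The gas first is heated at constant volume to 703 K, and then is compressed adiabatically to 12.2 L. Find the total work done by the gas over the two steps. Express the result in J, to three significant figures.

Step 1 (isochoric): W = 0 (constant volume).
After step 1: P = 577.3 kPa (V unchanged).
Step 2 (adiabatic): W = (P₁V₁ − P₂V₂)/(γ−1) = (13568 − 21004)/0.667 = -11155 J.
W_total = 0 − 11155 = -11155 J.

W_total ≈ -11200 J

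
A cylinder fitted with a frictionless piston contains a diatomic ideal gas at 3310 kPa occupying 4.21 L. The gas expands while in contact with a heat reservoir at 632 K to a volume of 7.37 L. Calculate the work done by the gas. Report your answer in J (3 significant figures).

Isothermal: W = nRT ln(V₂/V₁) = P₁V₁ ln(V₂/V₁).
P₁V₁ = (3310 kPa)(4.21 L) = 13935 J.
W = 13935 × ln(7.37/4.21) = 13935 × 0.56
W_by_gas = 7803 J.

W ≈ 7800 J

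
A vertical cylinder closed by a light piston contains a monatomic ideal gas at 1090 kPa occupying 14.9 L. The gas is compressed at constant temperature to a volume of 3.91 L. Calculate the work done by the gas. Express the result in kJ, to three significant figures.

Isothermal: W = nRT ln(V₂/V₁) = P₁V₁ ln(V₂/V₁).
P₁V₁ = (1090 kPa)(14.9 L) = 16241 J.
W = 16241 × ln(3.91/14.9) = 16241 × -1.338
W_by_gas = -21728 J.

W ≈ -21.7 kJ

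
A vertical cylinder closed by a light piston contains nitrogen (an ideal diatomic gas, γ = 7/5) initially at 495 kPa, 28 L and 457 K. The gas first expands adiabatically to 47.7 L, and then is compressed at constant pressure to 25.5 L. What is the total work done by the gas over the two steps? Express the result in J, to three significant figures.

Step 1 (adiabatic): W = (P₁V₁ − P₂V₂)/(γ−1) = (13860 − 11200)/0.4 = 6650 J.
After step 1: P = 234.8 kPa, V = 47.7 L, T = 369.3 K.
Step 2 (isobaric): W = PΔV = (234.8 kPa)(25.5 − 47.7 L) = -5213 J.
W_total = 6650 − 5213 = 1437 J.

W_total ≈ 1440 J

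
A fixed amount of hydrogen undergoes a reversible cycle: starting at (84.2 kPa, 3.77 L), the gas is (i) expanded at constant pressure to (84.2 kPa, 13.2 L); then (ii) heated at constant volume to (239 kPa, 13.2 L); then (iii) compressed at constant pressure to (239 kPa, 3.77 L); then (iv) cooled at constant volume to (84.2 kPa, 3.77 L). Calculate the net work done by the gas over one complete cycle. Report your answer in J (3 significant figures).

W_net ≈ -1460 J

Constant-volume legs do no work.
W(i) = (84.2)(13.2 − 3.77) = 794 J; W(iii) = (239)(3.77 − 13.2) = -2254 J.
W_net = 794 − 2254 = -1460 J (the counter-clockwise enclosed area).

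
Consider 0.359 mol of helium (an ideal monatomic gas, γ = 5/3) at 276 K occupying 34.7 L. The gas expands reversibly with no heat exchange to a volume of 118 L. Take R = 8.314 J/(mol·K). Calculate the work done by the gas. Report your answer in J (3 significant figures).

Adiabatic: TV^(γ−1) = const with γ = 5/3.
T₂ = T₁ (V₁/V₂)^(γ−1) = 276 × (34.7/118)^0.667 = 276 × 0.4422 = 122.1 K.
W_by = nCᵥ(T₁ − T₂) = (0.359)(12.47)(276 − 122.1) = 689.2 J.

W ≈ 689 J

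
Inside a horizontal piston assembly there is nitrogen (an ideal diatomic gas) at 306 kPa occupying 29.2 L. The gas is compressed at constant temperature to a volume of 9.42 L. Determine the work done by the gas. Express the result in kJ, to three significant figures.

W ≈ -10.1 kJ

Isothermal: W = nRT ln(V₂/V₁) = P₁V₁ ln(V₂/V₁).
P₁V₁ = (306 kPa)(29.2 L) = 8935 J.
W = 8935 × ln(9.42/29.2) = 8935 × -1.131
W_by_gas = -10109 J.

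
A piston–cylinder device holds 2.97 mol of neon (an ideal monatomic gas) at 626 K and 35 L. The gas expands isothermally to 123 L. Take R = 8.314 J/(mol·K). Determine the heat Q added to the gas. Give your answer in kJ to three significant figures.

Q ≈ 19.4 kJ

Isothermal ⇒ ΔU = 0, so Q = W = nRT ln(V₂/V₁).
Q = (2.97)(8.314)(626) ln(123/35) = 15458 × 1.257 = 19428 J.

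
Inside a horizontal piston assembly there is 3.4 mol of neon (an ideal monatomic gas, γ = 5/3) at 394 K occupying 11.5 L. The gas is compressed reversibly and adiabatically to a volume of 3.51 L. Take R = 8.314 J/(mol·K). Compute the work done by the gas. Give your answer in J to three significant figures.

Adiabatic: TV^(γ−1) = const with γ = 5/3.
T₂ = T₁ (V₁/V₂)^(γ−1) = 394 × (11.5/3.51)^0.667 = 394 × 2.206 = 869.1 K.
W_by = nCᵥ(T₁ − T₂) = (3.4)(12.47)(394 − 869.1) = -20147 J.

W ≈ -20100 J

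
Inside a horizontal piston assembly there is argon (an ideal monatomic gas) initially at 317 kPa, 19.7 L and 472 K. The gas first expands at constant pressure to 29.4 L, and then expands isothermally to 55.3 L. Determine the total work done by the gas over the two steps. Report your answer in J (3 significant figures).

Step 1 (isobaric): W = PΔV = (317 kPa)(29.4 − 19.7 L) = 3075 J.
After step 1: P = 317 kPa, V = 29.4 L, T = 704.4 K.
Step 2 (isothermal): W = P₁V₁ ln(V₂/V₁) = (9320) ln(55.3/29.4) = 5888 J.
W_total = 3075 + 5888 = 8963 J.

W_total ≈ 8960 J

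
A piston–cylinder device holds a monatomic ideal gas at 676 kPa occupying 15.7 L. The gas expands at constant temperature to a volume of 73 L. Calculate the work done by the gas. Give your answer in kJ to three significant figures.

W ≈ 16.3 kJ

Isothermal: W = nRT ln(V₂/V₁) = P₁V₁ ln(V₂/V₁).
P₁V₁ = (676 kPa)(15.7 L) = 10613 J.
W = 10613 × ln(73/15.7) = 10613 × 1.537
W_by_gas = 16310 J.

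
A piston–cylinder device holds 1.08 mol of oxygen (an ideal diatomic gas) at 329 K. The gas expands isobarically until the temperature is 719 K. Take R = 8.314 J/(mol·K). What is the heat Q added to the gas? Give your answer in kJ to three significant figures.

Isobaric: W = nRΔT = (1.08)(8.314)(390) = 3502 J.
ΔU = nCᵥΔT with Cᵥ = 5R/2: ΔU = (1.08)(20.79)(390) = 8755 J.
Q = ΔU + W = 8755 + 3502 = 12256 J.

Q ≈ 12.3 kJ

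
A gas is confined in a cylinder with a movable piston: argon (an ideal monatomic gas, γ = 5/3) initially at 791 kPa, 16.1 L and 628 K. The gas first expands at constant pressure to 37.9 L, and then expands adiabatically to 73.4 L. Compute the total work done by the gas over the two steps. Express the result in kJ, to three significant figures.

W_total ≈ 33.3 kJ

Step 1 (isobaric): W = PΔV = (791 kPa)(37.9 − 16.1 L) = 17244 J.
After step 1: P = 791 kPa, V = 37.9 L, T = 1478 K.
Step 2 (adiabatic): W = (P₁V₁ − P₂V₂)/(γ−1) = (29979 − 19295)/0.667 = 16026 J.
W_total = 17244 + 16026 = 33270 J.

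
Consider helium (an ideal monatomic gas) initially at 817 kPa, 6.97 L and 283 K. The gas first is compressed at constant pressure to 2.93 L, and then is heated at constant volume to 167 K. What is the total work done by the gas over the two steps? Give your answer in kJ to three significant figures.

W_total ≈ -3.30 kJ

Step 1 (isobaric): W = PΔV = (817 kPa)(2.93 − 6.97 L) = -3301 J.
Step 2 (isochoric): W = 0 (constant volume).
W_total = -3301 + 0 = -3301 J.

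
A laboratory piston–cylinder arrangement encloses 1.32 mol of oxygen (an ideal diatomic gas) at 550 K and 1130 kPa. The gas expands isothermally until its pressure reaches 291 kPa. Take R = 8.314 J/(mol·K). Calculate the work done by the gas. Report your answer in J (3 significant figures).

Isothermal process: W = nRT ln(V₂/V₁) = nRT ln(P₁/P₂).
W = (1.32)(8.314)(550) × ln(1130/291)
  = 6036 × ln(3.883) = 6036 × 1.357
W_by_gas = 8189 J.

W ≈ 8190 J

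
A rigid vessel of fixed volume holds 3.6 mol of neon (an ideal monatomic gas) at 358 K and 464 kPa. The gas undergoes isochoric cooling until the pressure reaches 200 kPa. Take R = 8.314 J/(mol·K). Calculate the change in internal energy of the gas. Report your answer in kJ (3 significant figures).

Constant volume ⇒ W = 0, so Q = ΔU = nCᵥΔT with Cᵥ = 3R/2 = 12.47 J/(mol·K).
At constant V, T₂/T₁ = P₂/P₁ ⇒ ΔT = T₁(P₂/P₁ − 1) = 358·(200/464 − 1) = -203.7 K.
ΔU = (3.6)(12.47)(-203.7) = -9145 J.

ΔU ≈ -9.14 kJ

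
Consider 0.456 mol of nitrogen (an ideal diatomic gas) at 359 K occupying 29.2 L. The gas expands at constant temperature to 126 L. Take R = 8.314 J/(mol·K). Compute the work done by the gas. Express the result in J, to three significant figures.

W ≈ 1990 J

Isothermal: W = nRT ln(V₂/V₁).
W = (0.456)(8.314)(359) × ln(126/29.2)
  = 1361 × 1.462
W_by_gas = 1990 J.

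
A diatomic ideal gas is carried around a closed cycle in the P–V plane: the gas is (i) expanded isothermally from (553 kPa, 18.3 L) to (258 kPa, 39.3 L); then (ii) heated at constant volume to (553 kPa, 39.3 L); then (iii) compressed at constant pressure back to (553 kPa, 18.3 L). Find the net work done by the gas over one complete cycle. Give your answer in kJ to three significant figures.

Leg (i): W = PᵢVᵢ ln(V_f/Vᵢ) = (10120) ln(39.3/18.3) = 7735 J.
Leg (ii): W = 0.
Leg (iii): W = PΔV = (553)(18.3 − 39.3) = -11613 J.
W_net = 7735 − 11613 = -3878 J.

W_net ≈ -3.88 kJ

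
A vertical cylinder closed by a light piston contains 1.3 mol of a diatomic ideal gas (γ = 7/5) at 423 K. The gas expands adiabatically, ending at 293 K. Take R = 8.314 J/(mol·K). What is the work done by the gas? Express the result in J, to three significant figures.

Adiabatic ⇒ Q = 0, so W_by = −ΔU = nCᵥ(T₁ − T₂).
Cᵥ = 5R/2 = 20.79 J/(mol·K).
W = (1.3)(20.79)(423 − 293) = 3513 J.

W ≈ 3510 J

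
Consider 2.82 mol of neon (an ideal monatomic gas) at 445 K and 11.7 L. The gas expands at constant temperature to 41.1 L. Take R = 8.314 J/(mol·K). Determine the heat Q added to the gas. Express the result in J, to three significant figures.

Q ≈ 13100 J

Isothermal ⇒ ΔU = 0, so Q = W = nRT ln(V₂/V₁).
Q = (2.82)(8.314)(445) ln(41.1/11.7) = 10433 × 1.256 = 13109 J.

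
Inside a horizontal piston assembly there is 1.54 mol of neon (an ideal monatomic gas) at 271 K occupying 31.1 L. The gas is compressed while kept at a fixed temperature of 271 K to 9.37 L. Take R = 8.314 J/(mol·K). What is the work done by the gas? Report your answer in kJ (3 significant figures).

W ≈ -4.16 kJ

Isothermal: W = nRT ln(V₂/V₁).
W = (1.54)(8.314)(271) × ln(9.37/31.1)
  = 3470 × -1.2
W_by_gas = -4163 J.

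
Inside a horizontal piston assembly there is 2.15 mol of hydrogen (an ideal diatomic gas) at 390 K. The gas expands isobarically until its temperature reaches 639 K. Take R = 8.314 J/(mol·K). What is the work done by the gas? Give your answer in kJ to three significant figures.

Isobaric: W = P ΔV = nR ΔT.
W = (2.15)(8.314)(639 − 390) = 4451 J.

W ≈ 4.45 kJ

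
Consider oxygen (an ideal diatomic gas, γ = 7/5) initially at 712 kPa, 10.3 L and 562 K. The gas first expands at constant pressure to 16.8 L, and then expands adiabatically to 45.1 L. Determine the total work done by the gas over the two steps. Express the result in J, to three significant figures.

Step 1 (isobaric): W = PΔV = (712 kPa)(16.8 − 10.3 L) = 4628 J.
After step 1: P = 712 kPa, V = 16.8 L, T = 916.7 K.
Step 2 (adiabatic): W = (P₁V₁ − P₂V₂)/(γ−1) = (11962 − 8058)/0.4 = 9758 J.
W_total = 4628 + 9758 = 14386 J.

W_total ≈ 14400 J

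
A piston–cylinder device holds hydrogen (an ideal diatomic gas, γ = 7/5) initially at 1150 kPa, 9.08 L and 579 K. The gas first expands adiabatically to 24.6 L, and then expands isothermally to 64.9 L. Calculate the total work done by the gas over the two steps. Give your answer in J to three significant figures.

W_total ≈ 15400 J

Step 1 (adiabatic): W = (P₁V₁ − P₂V₂)/(γ−1) = (10442 − 7009)/0.4 = 8583 J.
After step 1: P = 284.9 kPa, V = 24.6 L, T = 388.6 K.
Step 2 (isothermal): W = P₁V₁ ln(V₂/V₁) = (7009) ln(64.9/24.6) = 6799 J.
W_total = 8583 + 6799 = 15382 J.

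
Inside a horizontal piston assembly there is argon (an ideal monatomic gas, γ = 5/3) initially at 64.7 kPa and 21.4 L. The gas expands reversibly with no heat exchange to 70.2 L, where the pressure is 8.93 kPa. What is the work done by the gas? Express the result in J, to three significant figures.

W ≈ 1140 J

Adiabatic: W = (P₁V₁ − P₂V₂)/(γ − 1) with γ = 5/3.
P₁V₁ = 1385 J, P₂V₂ = 626.9 J.
W = (1385 − 626.9) / 0.6667 = 1137 J.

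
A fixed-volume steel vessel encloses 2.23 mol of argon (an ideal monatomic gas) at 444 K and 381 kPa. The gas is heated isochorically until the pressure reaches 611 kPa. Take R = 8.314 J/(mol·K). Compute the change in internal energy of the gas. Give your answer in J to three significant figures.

Constant volume ⇒ W = 0, so Q = ΔU = nCᵥΔT with Cᵥ = 3R/2 = 12.47 J/(mol·K).
At constant V, T₂/T₁ = P₂/P₁ ⇒ ΔT = T₁(P₂/P₁ − 1) = 444·(611/381 − 1) = 268 K.
ΔU = (2.23)(12.47)(268) = 7454 J.

ΔU ≈ 7450 J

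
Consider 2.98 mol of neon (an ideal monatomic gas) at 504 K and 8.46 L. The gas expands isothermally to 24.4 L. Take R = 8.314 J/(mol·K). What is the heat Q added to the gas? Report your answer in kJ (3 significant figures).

Q ≈ 13.2 kJ

Isothermal ⇒ ΔU = 0, so Q = W = nRT ln(V₂/V₁).
Q = (2.98)(8.314)(504) ln(24.4/8.46) = 12487 × 1.059 = 13227 J.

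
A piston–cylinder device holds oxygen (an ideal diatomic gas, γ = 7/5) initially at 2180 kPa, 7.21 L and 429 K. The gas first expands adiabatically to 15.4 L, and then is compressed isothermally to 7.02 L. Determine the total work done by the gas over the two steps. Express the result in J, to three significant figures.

Step 1 (adiabatic): W = (P₁V₁ − P₂V₂)/(γ−1) = (15718 − 11603)/0.4 = 10288 J.
After step 1: P = 753.4 kPa, V = 15.4 L, T = 316.7 K.
Step 2 (isothermal): W = P₁V₁ ln(V₂/V₁) = (11603) ln(7.02/15.4) = -9115 J.
W_total = 10288 − 9115 = 1173 J.

W_total ≈ 1170 J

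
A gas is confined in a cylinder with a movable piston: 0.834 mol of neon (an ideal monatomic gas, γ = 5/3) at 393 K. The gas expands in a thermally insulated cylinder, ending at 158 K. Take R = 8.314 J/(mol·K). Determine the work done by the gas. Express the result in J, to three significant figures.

Adiabatic ⇒ Q = 0, so W_by = −ΔU = nCᵥ(T₁ − T₂).
Cᵥ = 3R/2 = 12.47 J/(mol·K).
W = (0.834)(12.47)(393 − 158) = 2444 J.

W ≈ 2440 J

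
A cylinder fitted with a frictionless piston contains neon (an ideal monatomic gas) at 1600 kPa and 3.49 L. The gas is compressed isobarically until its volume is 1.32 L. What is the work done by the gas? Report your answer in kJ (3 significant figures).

W ≈ -3.47 kJ

Isobaric: W = P ΔV.
W = (1600 kPa)(1.32 − 3.49 L) = (1600)(-2.17) = -3472 J.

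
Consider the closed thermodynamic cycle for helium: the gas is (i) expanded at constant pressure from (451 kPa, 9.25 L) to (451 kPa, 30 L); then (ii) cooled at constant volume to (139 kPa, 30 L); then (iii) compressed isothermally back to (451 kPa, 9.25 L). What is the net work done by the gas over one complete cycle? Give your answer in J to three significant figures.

Leg (i): W = PΔV = (451)(30 − 9.25) = 9358 J.
Leg (ii): W = 0.
Leg (iii): W = PᵢVᵢ ln(V_f/Vᵢ) = (4170) ln(9.25/30) = -4906 J.
W_net = 9358 − 4906 = 4452 J.

W_net ≈ 4450 J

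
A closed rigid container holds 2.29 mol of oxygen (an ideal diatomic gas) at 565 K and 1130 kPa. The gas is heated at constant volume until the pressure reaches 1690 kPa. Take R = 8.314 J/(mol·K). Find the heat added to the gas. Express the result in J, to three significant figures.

Q ≈ 13300 J

Constant volume ⇒ W = 0, so Q = ΔU = nCᵥΔT with Cᵥ = 5R/2 = 20.79 J/(mol·K).
At constant V, T₂/T₁ = P₂/P₁ ⇒ ΔT = T₁(P₂/P₁ − 1) = 565·(1690/1130 − 1) = 280 K.
ΔU = (2.29)(20.79)(280) = 13327 J.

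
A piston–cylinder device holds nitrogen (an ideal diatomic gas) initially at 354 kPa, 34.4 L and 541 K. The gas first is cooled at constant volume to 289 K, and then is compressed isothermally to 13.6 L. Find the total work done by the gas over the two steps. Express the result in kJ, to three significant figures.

W_total ≈ -6.04 kJ

Step 1 (isochoric): W = 0 (constant volume).
After step 1: P = 189.1 kPa (V unchanged).
Step 2 (isothermal): W = P₁V₁ ln(V₂/V₁) = (6505) ln(13.6/34.4) = -6037 J.
W_total = 0 − 6037 = -6037 J.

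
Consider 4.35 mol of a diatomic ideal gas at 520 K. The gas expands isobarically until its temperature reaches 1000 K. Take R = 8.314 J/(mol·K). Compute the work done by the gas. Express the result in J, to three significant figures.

Isobaric: W = P ΔV = nR ΔT.
W = (4.35)(8.314)(1000 − 520) = 17360 J.

W ≈ 17400 J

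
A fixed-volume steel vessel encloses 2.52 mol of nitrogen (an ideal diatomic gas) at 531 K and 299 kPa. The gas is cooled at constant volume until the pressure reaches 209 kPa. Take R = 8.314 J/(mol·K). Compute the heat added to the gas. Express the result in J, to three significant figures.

Q ≈ -8370 J

Constant volume ⇒ W = 0, so Q = ΔU = nCᵥΔT with Cᵥ = 5R/2 = 20.79 J/(mol·K).
At constant V, T₂/T₁ = P₂/P₁ ⇒ ΔT = T₁(P₂/P₁ − 1) = 531·(209/299 − 1) = -159.8 K.
ΔU = (2.52)(20.79)(-159.8) = -8372 J.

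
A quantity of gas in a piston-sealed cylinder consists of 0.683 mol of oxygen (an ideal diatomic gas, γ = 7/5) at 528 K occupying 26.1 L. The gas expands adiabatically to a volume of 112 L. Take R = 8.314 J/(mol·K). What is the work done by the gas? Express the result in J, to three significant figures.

Adiabatic: TV^(γ−1) = const with γ = 7/5.
T₂ = T₁ (V₁/V₂)^(γ−1) = 528 × (26.1/112)^0.4 = 528 × 0.5584 = 294.9 K.
W_by = nCᵥ(T₁ − T₂) = (0.683)(20.79)(528 − 294.9) = 3310 J.

W ≈ 3310 J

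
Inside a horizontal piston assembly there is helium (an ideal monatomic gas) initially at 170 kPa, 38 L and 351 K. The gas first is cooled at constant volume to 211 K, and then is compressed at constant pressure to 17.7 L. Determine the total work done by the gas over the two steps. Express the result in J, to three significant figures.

Step 1 (isochoric): W = 0 (constant volume).
After step 1: P = 102.2 kPa (V unchanged).
Step 2 (isobaric): W = PΔV = (102.2 kPa)(17.7 − 38 L) = -2075 J.
W_total = 0 − 2075 = -2075 J.

W_total ≈ -2070 J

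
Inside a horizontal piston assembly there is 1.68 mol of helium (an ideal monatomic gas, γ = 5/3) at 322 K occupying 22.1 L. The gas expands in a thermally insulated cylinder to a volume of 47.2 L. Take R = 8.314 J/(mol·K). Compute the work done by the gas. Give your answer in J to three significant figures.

Adiabatic: TV^(γ−1) = const with γ = 5/3.
T₂ = T₁ (V₁/V₂)^(γ−1) = 322 × (22.1/47.2)^0.667 = 322 × 0.603 = 194.2 K.
W_by = nCᵥ(T₁ − T₂) = (1.68)(12.47)(322 − 194.2) = 2678 J.

W ≈ 2680 J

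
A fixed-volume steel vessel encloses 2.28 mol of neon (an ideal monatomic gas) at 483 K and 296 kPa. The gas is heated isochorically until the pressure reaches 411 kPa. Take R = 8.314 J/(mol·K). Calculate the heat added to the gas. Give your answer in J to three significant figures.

Constant volume ⇒ W = 0, so Q = ΔU = nCᵥΔT with Cᵥ = 3R/2 = 12.47 J/(mol·K).
At constant V, T₂/T₁ = P₂/P₁ ⇒ ΔT = T₁(P₂/P₁ − 1) = 483·(411/296 − 1) = 187.7 K.
ΔU = (2.28)(12.47)(187.7) = 5336 J.

Q ≈ 5340 J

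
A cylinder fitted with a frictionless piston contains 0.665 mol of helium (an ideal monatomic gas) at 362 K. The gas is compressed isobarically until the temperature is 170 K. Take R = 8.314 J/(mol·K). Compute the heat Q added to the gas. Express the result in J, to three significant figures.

Q ≈ -2650 J

Isobaric: W = nRΔT = (0.665)(8.314)(-192) = -1062 J.
ΔU = nCᵥΔT with Cᵥ = 3R/2: ΔU = (0.665)(12.47)(-192) = -1592 J.
Q = ΔU + W = -1592 − 1062 = -2654 J.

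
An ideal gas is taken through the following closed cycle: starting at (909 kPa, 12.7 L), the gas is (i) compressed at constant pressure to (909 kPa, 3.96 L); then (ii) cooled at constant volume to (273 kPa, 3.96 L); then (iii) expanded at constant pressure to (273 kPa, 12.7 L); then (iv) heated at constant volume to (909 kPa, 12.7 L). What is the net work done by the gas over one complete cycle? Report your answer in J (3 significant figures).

Constant-volume legs do no work.
W(i) = (909)(3.96 − 12.7) = -7945 J; W(iii) = (273)(12.7 − 3.96) = 2386 J.
W_net = -7945 + 2386 = -5559 J (the counter-clockwise enclosed area).

W_net ≈ -5560 J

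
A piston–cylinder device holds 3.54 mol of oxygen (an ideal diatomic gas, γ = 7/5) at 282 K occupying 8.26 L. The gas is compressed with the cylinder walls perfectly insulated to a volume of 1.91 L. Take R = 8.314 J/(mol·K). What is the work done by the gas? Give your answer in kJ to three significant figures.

Adiabatic: TV^(γ−1) = const with γ = 7/5.
T₂ = T₁ (V₁/V₂)^(γ−1) = 282 × (8.26/1.91)^0.4 = 282 × 1.796 = 506.6 K.
W_by = nCᵥ(T₁ − T₂) = (3.54)(20.79)(282 − 506.6) = -16523 J.

W ≈ -16.5 kJ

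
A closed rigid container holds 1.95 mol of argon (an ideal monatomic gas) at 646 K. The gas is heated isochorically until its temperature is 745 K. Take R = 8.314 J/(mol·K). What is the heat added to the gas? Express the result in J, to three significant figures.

Constant volume ⇒ W = 0, so Q = ΔU = nCᵥΔT with Cᵥ = 3R/2 = 12.47 J/(mol·K).
ΔU = (1.95)(12.47)(745 − 646) = 2408 J.

Q ≈ 2410 J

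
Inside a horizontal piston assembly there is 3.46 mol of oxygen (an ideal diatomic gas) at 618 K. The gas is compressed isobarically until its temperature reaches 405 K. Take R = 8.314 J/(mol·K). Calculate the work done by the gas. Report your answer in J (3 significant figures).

Isobaric: W = P ΔV = nR ΔT.
W = (3.46)(8.314)(405 − 618) = -6127 J.

W ≈ -6130 J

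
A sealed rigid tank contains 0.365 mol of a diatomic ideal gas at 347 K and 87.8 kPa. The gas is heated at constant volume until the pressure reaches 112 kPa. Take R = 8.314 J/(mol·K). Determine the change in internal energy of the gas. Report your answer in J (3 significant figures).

ΔU ≈ 726 J

Constant volume ⇒ W = 0, so Q = ΔU = nCᵥΔT with Cᵥ = 5R/2 = 20.79 J/(mol·K).
At constant V, T₂/T₁ = P₂/P₁ ⇒ ΔT = T₁(P₂/P₁ − 1) = 347·(112/87.8 − 1) = 95.64 K.
ΔU = (0.365)(20.79)(95.64) = 725.6 J.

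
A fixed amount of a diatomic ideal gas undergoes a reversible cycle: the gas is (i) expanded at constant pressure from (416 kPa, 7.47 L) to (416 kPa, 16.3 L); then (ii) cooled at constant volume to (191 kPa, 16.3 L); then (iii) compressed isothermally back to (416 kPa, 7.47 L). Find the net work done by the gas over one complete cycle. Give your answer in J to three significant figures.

W_net ≈ 1240 J

Leg (i): W = PΔV = (416)(16.3 − 7.47) = 3673 J.
Leg (ii): W = 0.
Leg (iii): W = PᵢVᵢ ln(V_f/Vᵢ) = (3113) ln(7.47/16.3) = -2429 J.
W_net = 3673 − 2429 = 1244 J.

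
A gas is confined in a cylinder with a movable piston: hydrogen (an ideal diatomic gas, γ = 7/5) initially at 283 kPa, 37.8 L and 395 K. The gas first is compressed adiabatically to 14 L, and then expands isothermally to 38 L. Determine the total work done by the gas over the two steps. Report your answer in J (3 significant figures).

Step 1 (adiabatic): W = (P₁V₁ − P₂V₂)/(γ−1) = (10697 − 15916)/0.4 = -13046 J.
After step 1: P = 1137 kPa, V = 14 L, T = 587.7 K.
Step 2 (isothermal): W = P₁V₁ ln(V₂/V₁) = (15916) ln(38/14) = 15892 J.
W_total = -13046 + 15892 = 2847 J.

W_total ≈ 2850 J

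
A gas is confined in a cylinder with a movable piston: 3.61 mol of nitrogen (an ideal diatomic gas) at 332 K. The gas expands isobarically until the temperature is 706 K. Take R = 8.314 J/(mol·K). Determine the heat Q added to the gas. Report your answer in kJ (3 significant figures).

Isobaric: W = nRΔT = (3.61)(8.314)(374) = 11225 J.
ΔU = nCᵥΔT with Cᵥ = 5R/2: ΔU = (3.61)(20.79)(374) = 28063 J.
Q = ΔU + W = 28063 + 11225 = 39288 J.

Q ≈ 39.3 kJ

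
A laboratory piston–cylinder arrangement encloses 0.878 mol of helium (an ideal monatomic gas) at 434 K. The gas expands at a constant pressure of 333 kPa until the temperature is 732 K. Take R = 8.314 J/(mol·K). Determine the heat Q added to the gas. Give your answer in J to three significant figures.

Isobaric: W = nRΔT = (0.878)(8.314)(298) = 2175 J.
ΔU = nCᵥΔT with Cᵥ = 3R/2: ΔU = (0.878)(12.47)(298) = 3263 J.
Q = ΔU + W = 3263 + 2175 = 5438 J.

Q ≈ 5440 J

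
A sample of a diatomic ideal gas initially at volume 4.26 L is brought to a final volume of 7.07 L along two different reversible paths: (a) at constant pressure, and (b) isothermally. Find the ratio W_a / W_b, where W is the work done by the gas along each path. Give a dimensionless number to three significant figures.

Path (a) isobaric: W = P₁(V₂ − V₁) → W_a/(P₁V₁) = 0.6596.
Path (b) isothermal: W = P₁V₁ ln(V₂/V₁) → W_b/(P₁V₁) = 0.5066.
W_a / W_b = 0.6596 / 0.5066 = 1.302.

W_a / W_b ≈ 1.30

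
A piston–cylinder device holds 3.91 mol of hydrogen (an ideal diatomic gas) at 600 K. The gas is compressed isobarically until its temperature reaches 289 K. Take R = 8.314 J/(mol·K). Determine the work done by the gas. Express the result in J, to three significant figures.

Isobaric: W = P ΔV = nR ΔT.
W = (3.91)(8.314)(289 − 600) = -10110 J.

W ≈ -10100 J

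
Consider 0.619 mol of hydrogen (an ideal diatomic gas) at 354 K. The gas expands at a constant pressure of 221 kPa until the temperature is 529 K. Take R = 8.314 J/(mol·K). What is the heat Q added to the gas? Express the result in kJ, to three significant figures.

Isobaric: W = nRΔT = (0.619)(8.314)(175) = 900.6 J.
ΔU = nCᵥΔT with Cᵥ = 5R/2: ΔU = (0.619)(20.79)(175) = 2252 J.
Q = ΔU + W = 2252 + 900.6 = 3152 J.

Q ≈ 3.15 kJ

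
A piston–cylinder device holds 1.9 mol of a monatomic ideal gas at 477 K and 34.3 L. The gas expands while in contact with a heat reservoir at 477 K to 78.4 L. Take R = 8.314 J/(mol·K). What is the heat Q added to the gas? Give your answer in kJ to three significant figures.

Q ≈ 6.23 kJ

Isothermal ⇒ ΔU = 0, so Q = W = nRT ln(V₂/V₁).
Q = (1.9)(8.314)(477) ln(78.4/34.3) = 7535 × 0.8267 = 6229 J.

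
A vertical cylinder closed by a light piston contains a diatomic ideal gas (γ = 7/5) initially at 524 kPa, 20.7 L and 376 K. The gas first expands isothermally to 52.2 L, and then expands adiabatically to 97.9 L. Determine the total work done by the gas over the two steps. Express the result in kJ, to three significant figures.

W_total ≈ 16.1 kJ

Step 1 (isothermal): W = P₁V₁ ln(V₂/V₁) = (10847) ln(52.2/20.7) = 10033 J.
After step 1: P = 207.8 kPa, V = 52.2 L, T = 376 K.
Step 2 (adiabatic): W = (P₁V₁ − P₂V₂)/(γ−1) = (10847 − 8434)/0.4 = 6031 J.
W_total = 10033 + 6031 = 16064 J.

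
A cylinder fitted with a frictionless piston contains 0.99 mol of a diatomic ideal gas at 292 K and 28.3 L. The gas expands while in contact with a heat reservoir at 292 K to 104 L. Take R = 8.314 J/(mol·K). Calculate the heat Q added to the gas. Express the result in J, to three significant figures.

Isothermal ⇒ ΔU = 0, so Q = W = nRT ln(V₂/V₁).
Q = (0.99)(8.314)(292) ln(104/28.3) = 2403 × 1.302 = 3128 J.

Q ≈ 3130 J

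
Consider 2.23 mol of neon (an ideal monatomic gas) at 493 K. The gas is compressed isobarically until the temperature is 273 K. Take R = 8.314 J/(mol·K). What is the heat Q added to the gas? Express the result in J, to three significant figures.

Q ≈ -10200 J

Isobaric: W = nRΔT = (2.23)(8.314)(-220) = -4079 J.
ΔU = nCᵥΔT with Cᵥ = 3R/2: ΔU = (2.23)(12.47)(-220) = -6118 J.
Q = ΔU + W = -6118 − 4079 = -10197 J.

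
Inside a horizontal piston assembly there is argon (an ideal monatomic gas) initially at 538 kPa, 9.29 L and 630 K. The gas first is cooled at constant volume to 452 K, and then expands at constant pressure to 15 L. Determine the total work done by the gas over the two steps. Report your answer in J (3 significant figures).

Step 1 (isochoric): W = 0 (constant volume).
After step 1: P = 386 kPa (V unchanged).
Step 2 (isobaric): W = PΔV = (386 kPa)(15 − 9.29 L) = 2204 J.
W_total = 0 + 2204 = 2204 J.

W_total ≈ 2200 J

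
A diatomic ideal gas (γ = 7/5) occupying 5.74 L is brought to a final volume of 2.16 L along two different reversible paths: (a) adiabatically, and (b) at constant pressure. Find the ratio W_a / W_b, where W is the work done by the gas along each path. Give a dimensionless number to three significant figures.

W_a / W_b ≈ 1.92

Path (a) adiabatic: W = P₁V₁(1 − (V₁/V₂)^(γ−1))/(γ−1) → W_a/(P₁V₁) = -1.196.
Path (b) isobaric: W = P₁(V₂ − V₁) → W_b/(P₁V₁) = -0.6237.
W_a / W_b = -1.196 / -0.6237 = 1.917.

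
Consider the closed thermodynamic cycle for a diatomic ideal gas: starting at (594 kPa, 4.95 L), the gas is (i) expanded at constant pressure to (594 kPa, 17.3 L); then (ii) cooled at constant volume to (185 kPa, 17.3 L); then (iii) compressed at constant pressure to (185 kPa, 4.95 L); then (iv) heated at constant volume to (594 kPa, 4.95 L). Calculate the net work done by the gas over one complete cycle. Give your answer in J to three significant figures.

Constant-volume legs do no work.
W(i) = (594)(17.3 − 4.95) = 7336 J; W(iii) = (185)(4.95 − 17.3) = -2285 J.
W_net = 7336 − 2285 = 5051 J (the clockwise enclosed area).

W_net ≈ 5050 J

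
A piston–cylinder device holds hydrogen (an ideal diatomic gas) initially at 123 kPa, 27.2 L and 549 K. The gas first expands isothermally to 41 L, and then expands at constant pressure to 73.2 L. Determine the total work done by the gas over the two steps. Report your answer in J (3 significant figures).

W_total ≈ 4000 J

Step 1 (isothermal): W = P₁V₁ ln(V₂/V₁) = (3346) ln(41/27.2) = 1373 J.
After step 1: P = 81.6 kPa, V = 41 L, T = 549 K.
Step 2 (isobaric): W = PΔV = (81.6 kPa)(73.2 − 41 L) = 2628 J.
W_total = 1373 + 2628 = 4000 J.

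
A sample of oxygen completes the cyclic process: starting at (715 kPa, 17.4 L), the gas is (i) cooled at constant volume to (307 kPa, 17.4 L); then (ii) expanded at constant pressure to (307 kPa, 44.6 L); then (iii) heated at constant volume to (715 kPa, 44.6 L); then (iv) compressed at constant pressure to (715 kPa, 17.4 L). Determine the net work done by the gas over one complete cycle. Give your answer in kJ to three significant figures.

Constant-volume legs do no work.
W(ii) = (307)(44.6 − 17.4) = 8350 J; W(iv) = (715)(17.4 − 44.6) = -19448 J.
W_net = 8350 − 19448 = -11098 J (the counter-clockwise enclosed area).

W_net ≈ -11.1 kJ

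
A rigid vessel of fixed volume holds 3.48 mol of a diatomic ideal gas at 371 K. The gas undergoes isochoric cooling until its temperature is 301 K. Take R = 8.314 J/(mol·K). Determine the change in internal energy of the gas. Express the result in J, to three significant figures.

ΔU ≈ -5060 J

Constant volume ⇒ W = 0, so Q = ΔU = nCᵥΔT with Cᵥ = 5R/2 = 20.79 J/(mol·K).
ΔU = (3.48)(20.79)(301 − 371) = -5063 J.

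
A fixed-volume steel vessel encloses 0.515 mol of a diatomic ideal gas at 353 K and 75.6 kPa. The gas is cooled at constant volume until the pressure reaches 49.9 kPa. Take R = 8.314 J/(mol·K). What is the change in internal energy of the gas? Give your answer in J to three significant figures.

Constant volume ⇒ W = 0, so Q = ΔU = nCᵥΔT with Cᵥ = 5R/2 = 20.79 J/(mol·K).
At constant V, T₂/T₁ = P₂/P₁ ⇒ ΔT = T₁(P₂/P₁ − 1) = 353·(49.9/75.6 − 1) = -120 K.
ΔU = (0.515)(20.79)(-120) = -1285 J.

ΔU ≈ -1280 J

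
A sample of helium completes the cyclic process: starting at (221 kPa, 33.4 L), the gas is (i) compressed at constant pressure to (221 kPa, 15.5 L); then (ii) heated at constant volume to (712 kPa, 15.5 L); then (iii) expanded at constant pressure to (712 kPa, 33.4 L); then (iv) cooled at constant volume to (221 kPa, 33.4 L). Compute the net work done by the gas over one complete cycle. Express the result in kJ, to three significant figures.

Constant-volume legs do no work.
W(i) = (221)(15.5 − 33.4) = -3956 J; W(iii) = (712)(33.4 − 15.5) = 12745 J.
W_net = -3956 + 12745 = 8789 J (the clockwise enclosed area).

W_net ≈ 8.79 kJ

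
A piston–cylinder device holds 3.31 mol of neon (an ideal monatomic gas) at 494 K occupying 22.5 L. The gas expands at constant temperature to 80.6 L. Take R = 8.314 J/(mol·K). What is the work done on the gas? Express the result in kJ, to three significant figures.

Isothermal: W = nRT ln(V₂/V₁).
W = (3.31)(8.314)(494) × ln(80.6/22.5)
  = 13595 × 1.276
W_by_gas = 17346 J; work on gas = −W_by = -17346 J.

W ≈ -17.3 kJ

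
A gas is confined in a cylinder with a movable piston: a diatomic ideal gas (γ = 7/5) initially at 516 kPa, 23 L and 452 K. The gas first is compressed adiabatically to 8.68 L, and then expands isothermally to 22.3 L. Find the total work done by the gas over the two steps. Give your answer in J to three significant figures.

Step 1 (adiabatic): W = (P₁V₁ − P₂V₂)/(γ−1) = (11868 − 17525)/0.4 = -14143 J.
After step 1: P = 2019 kPa, V = 8.68 L, T = 667.5 K.
Step 2 (isothermal): W = P₁V₁ ln(V₂/V₁) = (17525) ln(22.3/8.68) = 16536 J.
W_total = -14143 + 16536 = 2393 J.

W_total ≈ 2390 J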